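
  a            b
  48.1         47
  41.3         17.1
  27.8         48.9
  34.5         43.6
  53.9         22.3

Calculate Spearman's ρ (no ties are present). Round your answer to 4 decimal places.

Rank a: 4, 3, 1, 2, 5
Rank b: 4, 1, 5, 3, 2
d = rank(a) − rank(b): 0, 2, -4, -1, 3; Σd² = 30
ρ = 1 − 6Σd² / [n(n²−1)] = 1 − 6×30 / (5×24) = 1 − 180/120 ≈ -0.5000

-0.5000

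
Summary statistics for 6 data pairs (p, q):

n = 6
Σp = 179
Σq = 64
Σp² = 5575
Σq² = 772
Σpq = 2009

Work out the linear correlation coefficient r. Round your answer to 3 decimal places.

r = (nΣpq − ΣpΣq) / √[(nΣp² − (Σp)²)(nΣq² − (Σq)²)]
Numerator: 6×2009 − 179×64 = 598
Denominator: √[(33450 − 32041)(4632 − 4096)] = √[1409 × 536] = 869.0362
r = 598 / 869.0362 ≈ 0.688

0.688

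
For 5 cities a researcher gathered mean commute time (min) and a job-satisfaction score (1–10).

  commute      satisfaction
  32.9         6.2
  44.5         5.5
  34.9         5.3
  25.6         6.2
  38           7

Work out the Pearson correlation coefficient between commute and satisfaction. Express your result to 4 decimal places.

-0.2154

n = 5, Σx = 175.9, Σy = 30.2, Σx² = 6380.03, Σy² = 184.22, Σxy = 1058.42
nΣxy − ΣxΣy = 5292.1 − 5312.18 = -20.08
nΣx² − (Σx)² = 31900.15 − 30940.81 = 959.34; nΣy² − (Σy)² = 921.1 − 912.04 = 9.06
r = -20.08 / √(959.34 × 9.06) = -20.08 / 93.2289 ≈ -0.2154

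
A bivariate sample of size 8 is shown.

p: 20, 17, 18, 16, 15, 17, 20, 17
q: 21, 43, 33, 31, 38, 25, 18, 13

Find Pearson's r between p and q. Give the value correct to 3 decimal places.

-0.532

n = 8, Σp = 140, Σq = 222, Σp² = 2472, Σq² = 6902, Σpq = 3817
nΣpq − ΣpΣq = 30536 − 31080 = -544
nΣp² − (Σp)² = 19776 − 19600 = 176; nΣq² − (Σq)² = 55216 − 49284 = 5932
r = -544 / √(176 × 5932) = -544 / 1021.7788 ≈ -0.532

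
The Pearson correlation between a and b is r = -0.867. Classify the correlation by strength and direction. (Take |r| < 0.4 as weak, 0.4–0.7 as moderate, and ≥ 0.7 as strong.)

r = -0.867 < 0 so the relationship is negative.
|r| = 0.867, which falls in the strong range.

strong negative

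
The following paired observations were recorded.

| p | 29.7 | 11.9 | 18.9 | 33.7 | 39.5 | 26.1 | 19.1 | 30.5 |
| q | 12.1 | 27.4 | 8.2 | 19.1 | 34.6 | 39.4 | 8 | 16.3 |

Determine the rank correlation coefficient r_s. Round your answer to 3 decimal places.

0.310

Rank p: 5, 1, 2, 7, 8, 4, 3, 6
Rank q: 3, 6, 2, 5, 7, 8, 1, 4
d = rank(p) − rank(q): 2, -5, 0, 2, 1, -4, 2, 2; Σd² = 58
ρ = 1 − 6Σd² / [n(n²−1)] = 1 − 6×58 / (8×63) = 1 − 348/504 ≈ 0.310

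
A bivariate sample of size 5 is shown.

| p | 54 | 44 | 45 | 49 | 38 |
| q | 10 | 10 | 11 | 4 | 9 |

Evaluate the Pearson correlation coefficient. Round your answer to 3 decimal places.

n = 5, Σp = 230, Σq = 44, Σp² = 10722, Σq² = 418, Σpq = 2013
nΣpq − ΣpΣq = 10065 − 10120 = -55
nΣp² − (Σp)² = 53610 − 52900 = 710; nΣq² − (Σq)² = 2090 − 1936 = 154
r = -55 / √(710 × 154) = -55 / 330.6660 ≈ -0.166

-0.166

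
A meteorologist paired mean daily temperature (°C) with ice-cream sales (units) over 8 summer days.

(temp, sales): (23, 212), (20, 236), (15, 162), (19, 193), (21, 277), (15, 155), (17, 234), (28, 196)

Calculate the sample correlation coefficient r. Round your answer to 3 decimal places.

n = 8, Σx = 158, Σy = 1665, Σx² = 3254, Σy² = 358059, Σxy = 33301
nΣxy − ΣxΣy = 266408 − 263070 = 3338
nΣx² − (Σx)² = 26032 − 24964 = 1068; nΣy² − (Σy)² = 2864472 − 2772225 = 92247
r = 3338 / √(1068 × 92247) = 3338 / 9925.7139 ≈ 0.336

0.336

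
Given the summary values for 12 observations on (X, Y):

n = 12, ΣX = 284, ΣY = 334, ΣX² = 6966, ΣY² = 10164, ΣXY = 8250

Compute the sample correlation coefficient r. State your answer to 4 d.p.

r = (nΣXY − ΣXΣY) / √[(nΣX² − (ΣX)²)(nΣY² − (ΣY)²)]
Numerator: 12×8250 − 284×334 = 4144
Denominator: √[(83592 − 80656)(121968 − 111556)] = √[2936 × 10412] = 5528.9811
r = 4144 / 5528.9811 ≈ 0.7495

0.7495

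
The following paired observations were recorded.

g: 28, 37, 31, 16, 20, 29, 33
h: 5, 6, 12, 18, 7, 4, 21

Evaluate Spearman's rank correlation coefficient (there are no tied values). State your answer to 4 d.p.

0.0000

Rank g: 3, 7, 5, 1, 2, 4, 6
Rank h: 2, 3, 5, 6, 4, 1, 7
d = rank(g) − rank(h): 1, 4, 0, -5, -2, 3, -1; Σd² = 56
ρ = 1 − 6Σd² / [n(n²−1)] = 1 − 6×56 / (7×48) = 1 − 336/336 ≈ 0.0000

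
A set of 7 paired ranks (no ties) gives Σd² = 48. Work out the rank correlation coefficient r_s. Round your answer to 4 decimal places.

ρ = 1 − 6Σd² / [n(n²−1)] = 1 − 6×48 / (7×48)
  = 1 − 288/336 = 1 − 0.85714 ≈ 0.1429

0.1429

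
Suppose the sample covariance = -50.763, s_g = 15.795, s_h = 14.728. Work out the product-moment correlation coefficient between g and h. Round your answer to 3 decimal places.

r = Cov(g,h) / (s_g · s_h) = -50.763 / (15.795 × 14.728)
  = -50.763 / 232.6288 ≈ -0.218

-0.218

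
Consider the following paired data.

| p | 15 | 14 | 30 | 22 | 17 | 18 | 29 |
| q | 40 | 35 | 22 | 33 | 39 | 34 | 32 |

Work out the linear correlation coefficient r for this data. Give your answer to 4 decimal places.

-0.8160

n = 7, Σp = 145, Σq = 235, Σp² = 3259, Σq² = 8099, Σpq = 4679
nΣpq − ΣpΣq = 32753 − 34075 = -1322
nΣp² − (Σp)² = 22813 − 21025 = 1788; nΣq² − (Σq)² = 56693 − 55225 = 1468
r = -1322 / √(1788 × 1468) = -1322 / 1620.1185 ≈ -0.8160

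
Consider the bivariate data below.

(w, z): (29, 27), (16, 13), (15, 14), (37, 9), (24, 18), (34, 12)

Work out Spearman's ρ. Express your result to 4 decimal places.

-0.4857

Rank w: 4, 2, 1, 6, 3, 5
Rank z: 6, 3, 4, 1, 5, 2
d = rank(w) − rank(z): -2, -1, -3, 5, -2, 3; Σd² = 52
ρ = 1 − 6Σd² / [n(n²−1)] = 1 − 6×52 / (6×35) = 1 − 312/210 ≈ -0.4857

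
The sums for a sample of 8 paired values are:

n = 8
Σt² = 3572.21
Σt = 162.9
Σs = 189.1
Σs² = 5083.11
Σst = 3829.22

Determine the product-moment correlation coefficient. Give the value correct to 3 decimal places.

-0.054

r = (nΣst − ΣsΣt) / √[(nΣs² − (Σs)²)(nΣt² − (Σt)²)]
Numerator: 8×3829.22 − 189.1×162.9 = -170.63
Denominator: √[(40664.88 − 35758.81)(28577.68 − 26536.41)] = √[4906.07 × 2041.27] = 3164.5874
r = -170.63 / 3164.5874 ≈ -0.054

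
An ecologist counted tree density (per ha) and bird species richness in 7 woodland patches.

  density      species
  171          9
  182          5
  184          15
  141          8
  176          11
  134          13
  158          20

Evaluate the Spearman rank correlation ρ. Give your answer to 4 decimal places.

Rank density: 4, 6, 7, 2, 5, 1, 3
Rank species: 3, 1, 6, 2, 4, 5, 7
d = rank(density) − rank(species): 1, 5, 1, 0, 1, -4, -4; Σd² = 60
ρ = 1 − 6Σd² / [n(n²−1)] = 1 − 6×60 / (7×48) = 1 − 360/336 ≈ -0.0714

-0.0714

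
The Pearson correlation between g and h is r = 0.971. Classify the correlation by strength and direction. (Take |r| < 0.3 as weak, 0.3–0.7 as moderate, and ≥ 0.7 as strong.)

r = 0.971 > 0 so the relationship is positive.
|r| = 0.971, which falls in the strong range.

strong positive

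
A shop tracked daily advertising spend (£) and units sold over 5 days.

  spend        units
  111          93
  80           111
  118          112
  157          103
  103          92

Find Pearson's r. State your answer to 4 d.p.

n = 5, Σx = 569, Σy = 511, Σx² = 67903, Σy² = 52587, Σxy = 58066
nΣxy − ΣxΣy = 290330 − 290759 = -429
nΣx² − (Σx)² = 339515 − 323761 = 15754; nΣy² − (Σy)² = 262935 − 261121 = 1814
r = -429 / √(15754 × 1814) = -429 / 5345.8167 ≈ -0.0802

-0.0802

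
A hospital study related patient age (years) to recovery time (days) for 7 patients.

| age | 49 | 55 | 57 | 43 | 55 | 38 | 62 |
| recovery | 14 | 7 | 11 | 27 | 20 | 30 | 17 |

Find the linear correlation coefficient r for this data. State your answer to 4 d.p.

-0.7345

n = 7, Σx = 359, Σy = 126, Σx² = 18837, Σy² = 2684, Σxy = 6153
nΣxy − ΣxΣy = 43071 − 45234 = -2163
nΣx² − (Σx)² = 131859 − 128881 = 2978; nΣy² − (Σy)² = 18788 − 15876 = 2912
r = -2163 / √(2978 × 2912) = -2163 / 2944.8151 ≈ -0.7345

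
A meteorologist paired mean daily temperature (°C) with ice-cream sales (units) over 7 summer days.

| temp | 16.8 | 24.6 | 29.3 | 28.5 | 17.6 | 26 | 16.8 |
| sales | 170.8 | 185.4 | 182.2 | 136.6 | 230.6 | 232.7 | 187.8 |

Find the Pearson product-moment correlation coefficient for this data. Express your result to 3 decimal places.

n = 7, Σx = 159.6, Σy = 1326.1, Σx² = 3826.14, Σy² = 257996.69, Σxy = 29925.64
nΣxy − ΣxΣy = 209479.48 − 211645.56 = -2166.08
nΣx² − (Σx)² = 26782.98 − 25472.16 = 1310.82; nΣy² − (Σy)² = 1805976.83 − 1758541.21 = 47435.62
r = -2166.08 / √(1310.82 × 47435.62) = -2166.08 / 7885.4017 ≈ -0.275

-0.275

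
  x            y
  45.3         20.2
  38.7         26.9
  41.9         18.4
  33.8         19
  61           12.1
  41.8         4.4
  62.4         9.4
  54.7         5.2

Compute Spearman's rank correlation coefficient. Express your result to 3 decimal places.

Rank x: 5, 2, 4, 1, 7, 3, 8, 6
Rank y: 7, 8, 5, 6, 4, 1, 3, 2
d = rank(x) − rank(y): -2, -6, -1, -5, 3, 2, 5, 4; Σd² = 120
ρ = 1 − 6Σd² / [n(n²−1)] = 1 − 6×120 / (8×63) = 1 − 720/504 ≈ -0.429

-0.429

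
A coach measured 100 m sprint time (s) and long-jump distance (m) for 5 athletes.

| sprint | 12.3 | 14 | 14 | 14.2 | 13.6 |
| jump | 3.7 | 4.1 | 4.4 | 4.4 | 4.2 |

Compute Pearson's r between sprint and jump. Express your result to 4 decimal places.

n = 5, Σx = 68.1, Σy = 20.8, Σx² = 929.89, Σy² = 86.86, Σxy = 284.11
nΣxy − ΣxΣy = 1420.55 − 1416.48 = 4.07
nΣx² − (Σx)² = 4649.45 − 4637.61 = 11.84; nΣy² − (Σy)² = 434.3 − 432.64 = 1.66
r = 4.07 / √(11.84 × 1.66) = 4.07 / 4.4333 ≈ 0.9180

0.9180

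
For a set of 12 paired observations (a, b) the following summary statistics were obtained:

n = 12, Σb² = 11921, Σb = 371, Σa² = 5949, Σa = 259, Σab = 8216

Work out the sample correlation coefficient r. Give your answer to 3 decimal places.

r = (nΣab − ΣaΣb) / √[(nΣa² − (Σa)²)(nΣb² − (Σb)²)]
Numerator: 12×8216 − 259×371 = 2503
Denominator: √[(71388 − 67081)(143052 − 137641)] = √[4307 × 5411] = 4827.5436
r = 2503 / 4827.5436 ≈ 0.518

0.518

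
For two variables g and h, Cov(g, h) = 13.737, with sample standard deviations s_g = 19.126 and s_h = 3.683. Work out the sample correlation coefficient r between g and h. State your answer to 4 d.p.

0.1950

r = Cov(g,h) / (s_g · s_h) = 13.737 / (19.126 × 3.683)
  = 13.737 / 70.4411 ≈ 0.1950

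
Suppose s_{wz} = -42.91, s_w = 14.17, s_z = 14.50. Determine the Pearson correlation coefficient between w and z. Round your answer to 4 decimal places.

r = Cov(w,z) / (s_w · s_z) = -42.91 / (14.17 × 14.50)
  = -42.91 / 205.4650 ≈ -0.2088

-0.2088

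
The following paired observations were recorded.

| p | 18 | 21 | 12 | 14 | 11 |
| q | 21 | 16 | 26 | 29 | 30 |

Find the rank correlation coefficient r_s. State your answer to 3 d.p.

-0.900

Rank p: 4, 5, 2, 3, 1
Rank q: 2, 1, 3, 4, 5
d = rank(p) − rank(q): 2, 4, -1, -1, -4; Σd² = 38
ρ = 1 − 6Σd² / [n(n²−1)] = 1 − 6×38 / (5×24) = 1 − 228/120 ≈ -0.900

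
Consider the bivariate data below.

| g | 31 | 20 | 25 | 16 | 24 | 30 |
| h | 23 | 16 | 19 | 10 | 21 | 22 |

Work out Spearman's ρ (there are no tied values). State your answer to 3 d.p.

0.943

Rank g: 6, 2, 4, 1, 3, 5
Rank h: 6, 2, 3, 1, 4, 5
d = rank(g) − rank(h): 0, 0, 1, 0, -1, 0; Σd² = 2
ρ = 1 − 6Σd² / [n(n²−1)] = 1 − 6×2 / (6×35) = 1 − 12/210 ≈ 0.943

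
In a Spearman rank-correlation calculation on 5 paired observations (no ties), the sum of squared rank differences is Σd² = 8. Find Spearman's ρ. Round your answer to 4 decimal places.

0.6000

ρ = 1 − 6Σd² / [n(n²−1)] = 1 − 6×8 / (5×24)
  = 1 − 48/120 = 1 − 0.40000 ≈ 0.6000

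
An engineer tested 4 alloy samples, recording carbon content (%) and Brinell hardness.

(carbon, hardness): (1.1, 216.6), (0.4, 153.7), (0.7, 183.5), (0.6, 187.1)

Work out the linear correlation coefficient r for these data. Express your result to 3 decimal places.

n = 4, Σx = 2.8, Σy = 740.9, Σx² = 2.22, Σy² = 139217.91, Σxy = 540.45
nΣxy − ΣxΣy = 2161.8 − 2074.52 = 87.28
nΣx² − (Σx)² = 8.88 − 7.84 = 1.04; nΣy² − (Σy)² = 556871.64 − 548932.81 = 7938.83
r = 87.28 / √(1.04 × 7938.83) = 87.28 / 90.8646 ≈ 0.961

0.961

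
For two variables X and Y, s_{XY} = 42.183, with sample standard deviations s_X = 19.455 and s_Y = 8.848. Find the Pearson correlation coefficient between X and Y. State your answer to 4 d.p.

0.2451

r = Cov(X,Y) / (s_X · s_Y) = 42.183 / (19.455 × 8.848)
  = 42.183 / 172.1378 ≈ 0.2451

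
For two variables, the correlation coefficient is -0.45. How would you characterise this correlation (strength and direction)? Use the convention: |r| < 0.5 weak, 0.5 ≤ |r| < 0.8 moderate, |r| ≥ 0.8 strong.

weak negative

r = -0.45 < 0 so the relationship is negative.
|r| = 0.45, which falls in the weak range.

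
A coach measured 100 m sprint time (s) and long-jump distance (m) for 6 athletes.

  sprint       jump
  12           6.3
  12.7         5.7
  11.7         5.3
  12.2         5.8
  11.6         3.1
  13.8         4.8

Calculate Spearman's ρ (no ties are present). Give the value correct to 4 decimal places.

Rank sprint: 3, 5, 2, 4, 1, 6
Rank jump: 6, 4, 3, 5, 1, 2
d = rank(sprint) − rank(jump): -3, 1, -1, -1, 0, 4; Σd² = 28
ρ = 1 − 6Σd² / [n(n²−1)] = 1 − 6×28 / (6×35) = 1 − 168/210 ≈ 0.2000

0.2000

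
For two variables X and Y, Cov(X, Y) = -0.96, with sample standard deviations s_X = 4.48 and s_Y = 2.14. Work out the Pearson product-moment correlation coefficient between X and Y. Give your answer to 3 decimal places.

r = Cov(X,Y) / (s_X · s_Y) = -0.96 / (4.48 × 2.14)
  = -0.96 / 9.5872 ≈ -0.100

-0.100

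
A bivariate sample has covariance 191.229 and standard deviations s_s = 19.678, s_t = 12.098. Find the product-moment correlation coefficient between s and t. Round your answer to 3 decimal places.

0.803

r = Cov(s,t) / (s_s · s_t) = 191.229 / (19.678 × 12.098)
  = 191.229 / 238.0644 ≈ 0.803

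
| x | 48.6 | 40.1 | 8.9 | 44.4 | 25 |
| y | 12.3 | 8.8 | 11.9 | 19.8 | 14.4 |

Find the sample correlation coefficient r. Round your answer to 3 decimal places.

0.192

n = 5, Σx = 167, Σy = 67.2, Σx² = 6645.54, Σy² = 969.74, Σxy = 2295.69
nΣxy − ΣxΣy = 11478.45 − 11222.4 = 256.05
nΣx² − (Σx)² = 33227.7 − 27889 = 5338.7; nΣy² − (Σy)² = 4848.7 − 4515.84 = 332.86
r = 256.05 / √(5338.7 × 332.86) = 256.05 / 1333.0565 ≈ 0.192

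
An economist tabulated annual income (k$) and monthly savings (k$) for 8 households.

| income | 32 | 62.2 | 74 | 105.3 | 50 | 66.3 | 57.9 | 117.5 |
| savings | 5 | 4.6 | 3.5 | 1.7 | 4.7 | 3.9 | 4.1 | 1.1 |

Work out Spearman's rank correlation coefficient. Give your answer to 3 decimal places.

Rank income: 1, 4, 6, 7, 2, 5, 3, 8
Rank savings: 8, 6, 3, 2, 7, 4, 5, 1
d = rank(income) − rank(savings): -7, -2, 3, 5, -5, 1, -2, 7; Σd² = 166
ρ = 1 − 6Σd² / [n(n²−1)] = 1 − 6×166 / (8×63) = 1 − 996/504 ≈ -0.976

-0.976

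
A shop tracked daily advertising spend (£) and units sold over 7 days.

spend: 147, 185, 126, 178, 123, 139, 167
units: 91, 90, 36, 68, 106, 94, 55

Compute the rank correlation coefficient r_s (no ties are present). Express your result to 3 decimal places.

Rank spend: 4, 7, 2, 6, 1, 3, 5
Rank units: 5, 4, 1, 3, 7, 6, 2
d = rank(spend) − rank(units): -1, 3, 1, 3, -6, -3, 3; Σd² = 74
ρ = 1 − 6Σd² / [n(n²−1)] = 1 − 6×74 / (7×48) = 1 − 444/336 ≈ -0.321

-0.321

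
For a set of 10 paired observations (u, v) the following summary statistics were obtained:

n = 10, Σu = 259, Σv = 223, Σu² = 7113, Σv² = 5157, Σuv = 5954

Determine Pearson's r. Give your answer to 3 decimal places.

r = (nΣuv − ΣuΣv) / √[(nΣu² − (Σu)²)(nΣv² − (Σv)²)]
Numerator: 10×5954 − 259×223 = 1783
Denominator: √[(71130 − 67081)(51570 − 49729)] = √[4049 × 1841] = 2730.2397
r = 1783 / 2730.2397 ≈ 0.653

0.653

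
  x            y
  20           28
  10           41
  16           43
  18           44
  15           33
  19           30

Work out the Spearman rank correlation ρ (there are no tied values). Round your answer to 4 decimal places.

-0.4857

Rank x: 6, 1, 3, 4, 2, 5
Rank y: 1, 4, 5, 6, 3, 2
d = rank(x) − rank(y): 5, -3, -2, -2, -1, 3; Σd² = 52
ρ = 1 − 6Σd² / [n(n²−1)] = 1 − 6×52 / (6×35) = 1 − 312/210 ≈ -0.4857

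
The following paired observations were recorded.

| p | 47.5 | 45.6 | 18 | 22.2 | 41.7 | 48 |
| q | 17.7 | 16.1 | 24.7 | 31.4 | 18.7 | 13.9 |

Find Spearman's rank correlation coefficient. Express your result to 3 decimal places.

-0.886

Rank p: 5, 4, 1, 2, 3, 6
Rank q: 3, 2, 5, 6, 4, 1
d = rank(p) − rank(q): 2, 2, -4, -4, -1, 5; Σd² = 66
ρ = 1 − 6Σd² / [n(n²−1)] = 1 − 6×66 / (6×35) = 1 − 396/210 ≈ -0.886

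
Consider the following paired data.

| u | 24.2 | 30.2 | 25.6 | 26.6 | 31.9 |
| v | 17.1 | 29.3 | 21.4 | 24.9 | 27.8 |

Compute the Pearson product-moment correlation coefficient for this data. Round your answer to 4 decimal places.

0.9056

n = 5, Σu = 138.5, Σv = 120.5, Σu² = 3878.21, Σv² = 3001.71, Σuv = 3395.68
nΣuv − ΣuΣv = 16978.4 − 16689.25 = 289.15
nΣu² − (Σu)² = 19391.05 − 19182.25 = 208.8; nΣv² − (Σv)² = 15008.55 − 14520.25 = 488.3
r = 289.15 / √(208.8 × 488.3) = 289.15 / 319.3071 ≈ 0.9056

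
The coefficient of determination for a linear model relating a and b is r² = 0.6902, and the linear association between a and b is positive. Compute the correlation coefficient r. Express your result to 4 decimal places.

0.8308

|r| = √0.6902 = 0.8308
The association is positive, so r = 0.8308.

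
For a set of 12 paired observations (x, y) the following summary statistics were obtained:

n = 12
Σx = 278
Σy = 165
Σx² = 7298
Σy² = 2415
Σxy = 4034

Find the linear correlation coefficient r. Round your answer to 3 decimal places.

0.597

r = (nΣxy − ΣxΣy) / √[(nΣx² − (Σx)²)(nΣy² − (Σy)²)]
Numerator: 12×4034 − 278×165 = 2538
Denominator: √[(87576 − 77284)(28980 − 27225)] = √[10292 × 1755] = 4249.9953
r = 2538 / 4249.9953 ≈ 0.597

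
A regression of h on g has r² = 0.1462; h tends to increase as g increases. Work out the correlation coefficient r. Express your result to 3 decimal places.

0.382

|r| = √0.1462 = 0.382
The association is positive, so r = 0.382.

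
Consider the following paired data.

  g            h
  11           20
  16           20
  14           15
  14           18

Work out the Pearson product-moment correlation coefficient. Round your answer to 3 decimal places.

-0.120

n = 4, Σg = 55, Σh = 73, Σg² = 769, Σh² = 1349, Σgh = 1002
nΣgh − ΣgΣh = 4008 − 4015 = -7
nΣg² − (Σg)² = 3076 − 3025 = 51; nΣh² − (Σh)² = 5396 − 5329 = 67
r = -7 / √(51 × 67) = -7 / 58.4551 ≈ -0.120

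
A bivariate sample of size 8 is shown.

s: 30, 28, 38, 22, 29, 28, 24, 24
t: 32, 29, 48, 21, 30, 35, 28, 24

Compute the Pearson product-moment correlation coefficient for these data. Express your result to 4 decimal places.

0.9514

n = 8, Σs = 223, Σt = 247, Σs² = 6389, Σt² = 8095, Σst = 7156
nΣst − ΣsΣt = 57248 − 55081 = 2167
nΣs² − (Σs)² = 51112 − 49729 = 1383; nΣt² − (Σt)² = 64760 − 61009 = 3751
r = 2167 / √(1383 × 3751) = 2167 / 2277.6376 ≈ 0.9514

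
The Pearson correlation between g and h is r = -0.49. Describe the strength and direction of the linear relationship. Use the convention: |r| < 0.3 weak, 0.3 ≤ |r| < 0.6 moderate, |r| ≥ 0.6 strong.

r = -0.49 < 0 so the relationship is negative.
|r| = 0.49, which falls in the moderate range.

moderate negative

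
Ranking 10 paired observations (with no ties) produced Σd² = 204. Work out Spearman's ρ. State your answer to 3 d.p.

ρ = 1 − 6Σd² / [n(n²−1)] = 1 − 6×204 / (10×99)
  = 1 − 1224/990 = 1 − 1.2364 ≈ -0.236

-0.236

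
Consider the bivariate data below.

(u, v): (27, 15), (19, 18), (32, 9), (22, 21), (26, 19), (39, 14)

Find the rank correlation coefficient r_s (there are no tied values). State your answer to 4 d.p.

Rank u: 4, 1, 5, 2, 3, 6
Rank v: 3, 4, 1, 6, 5, 2
d = rank(u) − rank(v): 1, -3, 4, -4, -2, 4; Σd² = 62
ρ = 1 − 6Σd² / [n(n²−1)] = 1 − 6×62 / (6×35) = 1 − 372/210 ≈ -0.7714

-0.7714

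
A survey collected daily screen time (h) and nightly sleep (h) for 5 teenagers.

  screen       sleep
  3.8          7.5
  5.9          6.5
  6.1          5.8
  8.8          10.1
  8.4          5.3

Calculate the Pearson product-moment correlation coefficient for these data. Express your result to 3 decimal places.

n = 5, Σx = 33, Σy = 35.2, Σx² = 234.46, Σy² = 262.24, Σxy = 235.63
nΣxy − ΣxΣy = 1178.15 − 1161.6 = 16.55
nΣx² − (Σx)² = 1172.3 − 1089 = 83.3; nΣy² − (Σy)² = 1311.2 − 1239.04 = 72.16
r = 16.55 / √(83.3 × 72.16) = 16.55 / 77.5302 ≈ 0.213

0.213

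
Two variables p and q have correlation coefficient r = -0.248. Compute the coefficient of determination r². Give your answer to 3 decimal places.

0.062

r² = (-0.248)² = 0.062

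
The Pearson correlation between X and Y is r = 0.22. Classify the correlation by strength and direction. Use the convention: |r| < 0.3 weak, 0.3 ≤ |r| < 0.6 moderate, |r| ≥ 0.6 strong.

weak positive

r = 0.22 > 0 so the relationship is positive.
|r| = 0.22, which falls in the weak range.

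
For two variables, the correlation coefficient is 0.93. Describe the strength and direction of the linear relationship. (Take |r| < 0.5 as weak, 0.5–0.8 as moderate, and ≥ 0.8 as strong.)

r = 0.93 > 0 so the relationship is positive.
|r| = 0.93, which falls in the strong range.

strong positive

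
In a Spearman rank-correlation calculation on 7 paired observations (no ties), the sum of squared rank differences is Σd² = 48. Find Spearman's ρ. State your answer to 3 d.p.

ρ = 1 − 6Σd² / [n(n²−1)] = 1 − 6×48 / (7×48)
  = 1 − 288/336 = 1 − 0.8571 ≈ 0.143

0.143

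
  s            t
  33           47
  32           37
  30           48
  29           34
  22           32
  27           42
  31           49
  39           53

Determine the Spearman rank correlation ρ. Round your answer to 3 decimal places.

0.690

Rank s: 7, 6, 4, 3, 1, 2, 5, 8
Rank t: 5, 3, 6, 2, 1, 4, 7, 8
d = rank(s) − rank(t): 2, 3, -2, 1, 0, -2, -2, 0; Σd² = 26
ρ = 1 − 6Σd² / [n(n²−1)] = 1 − 6×26 / (8×63) = 1 − 156/504 ≈ 0.690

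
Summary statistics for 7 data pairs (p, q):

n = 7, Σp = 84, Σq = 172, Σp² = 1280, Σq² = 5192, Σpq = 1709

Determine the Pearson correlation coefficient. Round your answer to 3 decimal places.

-0.693

r = (nΣpq − ΣpΣq) / √[(nΣp² − (Σp)²)(nΣq² − (Σq)²)]
Numerator: 7×1709 − 84×172 = -2485
Denominator: √[(8960 − 7056)(36344 − 29584)] = √[1904 × 6760] = 3587.6232
r = -2485 / 3587.6232 ≈ -0.693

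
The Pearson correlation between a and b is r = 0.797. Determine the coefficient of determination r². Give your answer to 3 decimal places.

r² = (0.797)² = 0.635

0.635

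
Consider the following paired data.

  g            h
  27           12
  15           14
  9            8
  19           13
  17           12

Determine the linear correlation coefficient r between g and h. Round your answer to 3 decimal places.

n = 5, Σg = 87, Σh = 59, Σg² = 1685, Σh² = 717, Σgh = 1057
nΣgh − ΣgΣh = 5285 − 5133 = 152
nΣg² − (Σg)² = 8425 − 7569 = 856; nΣh² − (Σh)² = 3585 − 3481 = 104
r = 152 / √(856 × 104) = 152 / 298.3689 ≈ 0.509

0.509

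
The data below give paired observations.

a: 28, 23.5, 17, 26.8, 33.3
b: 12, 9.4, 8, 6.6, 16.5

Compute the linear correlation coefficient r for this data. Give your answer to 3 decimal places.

n = 5, Σa = 128.6, Σb = 52.5, Σa² = 3452.38, Σb² = 612.17, Σab = 1419.23
nΣab − ΣaΣb = 7096.15 − 6751.5 = 344.65
nΣa² − (Σa)² = 17261.9 − 16537.96 = 723.94; nΣb² − (Σb)² = 3060.85 − 2756.25 = 304.6
r = 344.65 / √(723.94 × 304.6) = 344.65 / 469.5872 ≈ 0.734

0.734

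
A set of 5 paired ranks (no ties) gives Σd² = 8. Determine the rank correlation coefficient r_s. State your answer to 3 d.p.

0.600

ρ = 1 − 6Σd² / [n(n²−1)] = 1 − 6×8 / (5×24)
  = 1 − 48/120 = 1 − 0.4000 ≈ 0.600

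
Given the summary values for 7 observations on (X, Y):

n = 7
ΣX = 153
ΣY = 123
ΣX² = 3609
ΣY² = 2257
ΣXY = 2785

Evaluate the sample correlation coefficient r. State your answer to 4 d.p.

0.6065

r = (nΣXY − ΣXΣY) / √[(nΣX² − (ΣX)²)(nΣY² − (ΣY)²)]
Numerator: 7×2785 − 153×123 = 676
Denominator: √[(25263 − 23409)(15799 − 15129)] = √[1854 × 670] = 1114.5313
r = 676 / 1114.5313 ≈ 0.6065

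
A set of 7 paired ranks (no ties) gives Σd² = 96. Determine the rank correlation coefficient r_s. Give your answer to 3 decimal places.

ρ = 1 − 6Σd² / [n(n²−1)] = 1 − 6×96 / (7×48)
  = 1 − 576/336 = 1 − 1.7143 ≈ -0.714

-0.714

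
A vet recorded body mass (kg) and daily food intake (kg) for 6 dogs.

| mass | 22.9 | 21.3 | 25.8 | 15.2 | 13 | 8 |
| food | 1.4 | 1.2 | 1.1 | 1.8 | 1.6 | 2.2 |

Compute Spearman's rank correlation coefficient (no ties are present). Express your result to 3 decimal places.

Rank mass: 5, 4, 6, 3, 2, 1
Rank food: 3, 2, 1, 5, 4, 6
d = rank(mass) − rank(food): 2, 2, 5, -2, -2, -5; Σd² = 66
ρ = 1 − 6Σd² / [n(n²−1)] = 1 − 6×66 / (6×35) = 1 − 396/210 ≈ -0.886

-0.886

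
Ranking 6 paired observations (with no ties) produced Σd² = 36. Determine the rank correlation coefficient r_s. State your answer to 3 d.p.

ρ = 1 − 6Σd² / [n(n²−1)] = 1 − 6×36 / (6×35)
  = 1 − 216/210 = 1 − 1.0286 ≈ -0.029

-0.029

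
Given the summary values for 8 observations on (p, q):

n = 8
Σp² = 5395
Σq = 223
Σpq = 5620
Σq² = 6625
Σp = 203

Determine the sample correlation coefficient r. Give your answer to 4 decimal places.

-0.1223

r = (nΣpq − ΣpΣq) / √[(nΣp² − (Σp)²)(nΣq² − (Σq)²)]
Numerator: 8×5620 − 203×223 = -309
Denominator: √[(43160 − 41209)(53000 − 49729)] = √[1951 × 3271] = 2526.2068
r = -309 / 2526.2068 ≈ -0.1223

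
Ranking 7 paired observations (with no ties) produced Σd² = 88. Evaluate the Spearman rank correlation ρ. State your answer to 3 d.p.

ρ = 1 − 6Σd² / [n(n²−1)] = 1 − 6×88 / (7×48)
  = 1 − 528/336 = 1 − 1.5714 ≈ -0.571

-0.571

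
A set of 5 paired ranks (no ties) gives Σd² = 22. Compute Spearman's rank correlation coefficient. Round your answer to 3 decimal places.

ρ = 1 − 6Σd² / [n(n²−1)] = 1 − 6×22 / (5×24)
  = 1 − 132/120 = 1 − 1.1000 ≈ -0.100

-0.100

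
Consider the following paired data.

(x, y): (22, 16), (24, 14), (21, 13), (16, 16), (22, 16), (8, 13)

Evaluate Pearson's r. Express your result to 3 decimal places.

0.350

n = 6, Σx = 113, Σy = 88, Σx² = 2305, Σy² = 1302, Σxy = 1673
nΣxy − ΣxΣy = 10038 − 9944 = 94
nΣx² − (Σx)² = 13830 − 12769 = 1061; nΣy² − (Σy)² = 7812 − 7744 = 68
r = 94 / √(1061 × 68) = 94 / 268.6038 ≈ 0.350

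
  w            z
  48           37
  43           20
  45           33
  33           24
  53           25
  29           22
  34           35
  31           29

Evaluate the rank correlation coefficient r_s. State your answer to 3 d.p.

Rank w: 7, 5, 6, 3, 8, 1, 4, 2
Rank z: 8, 1, 6, 3, 4, 2, 7, 5
d = rank(w) − rank(z): -1, 4, 0, 0, 4, -1, -3, -3; Σd² = 52
ρ = 1 − 6Σd² / [n(n²−1)] = 1 − 6×52 / (8×63) = 1 − 312/504 ≈ 0.381

0.381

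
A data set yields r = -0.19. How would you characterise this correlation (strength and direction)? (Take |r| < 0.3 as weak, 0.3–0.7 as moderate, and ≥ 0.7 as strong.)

r = -0.19 < 0 so the relationship is negative.
|r| = 0.19, which falls in the weak range.

weak negative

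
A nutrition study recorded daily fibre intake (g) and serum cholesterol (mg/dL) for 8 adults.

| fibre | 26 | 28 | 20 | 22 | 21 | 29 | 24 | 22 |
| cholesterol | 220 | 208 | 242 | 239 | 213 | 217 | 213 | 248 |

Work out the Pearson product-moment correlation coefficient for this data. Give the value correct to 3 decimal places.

n = 8, Σx = 192, Σy = 1800, Σx² = 4686, Σy² = 406680, Σxy = 42976
nΣxy − ΣxΣy = 343808 − 345600 = -1792
nΣx² − (Σx)² = 37488 − 36864 = 624; nΣy² − (Σy)² = 3253440 − 3240000 = 13440
r = -1792 / √(624 × 13440) = -1792 / 2895.9558 ≈ -0.619

-0.619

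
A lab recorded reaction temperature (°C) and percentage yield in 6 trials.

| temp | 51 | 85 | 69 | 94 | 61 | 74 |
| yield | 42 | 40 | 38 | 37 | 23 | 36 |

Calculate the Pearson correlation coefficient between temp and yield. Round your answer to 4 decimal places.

0.1614

n = 6, Σx = 434, Σy = 216, Σx² = 32620, Σy² = 8002, Σxy = 15709
nΣxy − ΣxΣy = 94254 − 93744 = 510
nΣx² − (Σx)² = 195720 − 188356 = 7364; nΣy² − (Σy)² = 48012 − 46656 = 1356
r = 510 / √(7364 × 1356) = 510 / 3159.9975 ≈ 0.1614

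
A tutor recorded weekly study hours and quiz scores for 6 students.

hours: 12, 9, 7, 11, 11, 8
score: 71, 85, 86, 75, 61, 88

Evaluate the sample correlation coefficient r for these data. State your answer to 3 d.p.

-0.824

n = 6, Σx = 58, Σy = 466, Σx² = 580, Σy² = 36752, Σxy = 4419
nΣxy − ΣxΣy = 26514 − 27028 = -514
nΣx² − (Σx)² = 3480 − 3364 = 116; nΣy² − (Σy)² = 220512 − 217156 = 3356
r = -514 / √(116 × 3356) = -514 / 623.9359 ≈ -0.824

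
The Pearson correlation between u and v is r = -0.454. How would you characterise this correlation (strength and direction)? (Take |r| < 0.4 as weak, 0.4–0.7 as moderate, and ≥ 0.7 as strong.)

r = -0.454 < 0 so the relationship is negative.
|r| = 0.454, which falls in the moderate range.

moderate negative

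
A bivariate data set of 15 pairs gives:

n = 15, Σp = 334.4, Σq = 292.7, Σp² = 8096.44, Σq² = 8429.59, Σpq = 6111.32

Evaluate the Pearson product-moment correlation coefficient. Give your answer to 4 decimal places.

r = (nΣpq − ΣpΣq) / √[(nΣp² − (Σp)²)(nΣq² − (Σq)²)]
Numerator: 15×6111.32 − 334.4×292.7 = -6209.08
Denominator: √[(121446.6 − 111823.36)(126443.85 − 85673.29)] = √[9623.24 × 40770.56] = 19807.6976
r = -6209.08 / 19807.6976 ≈ -0.3135

-0.3135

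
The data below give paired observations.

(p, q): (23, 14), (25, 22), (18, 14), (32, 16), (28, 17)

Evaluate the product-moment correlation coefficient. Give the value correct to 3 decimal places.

n = 5, Σp = 126, Σq = 83, Σp² = 3286, Σq² = 1421, Σpq = 2112
nΣpq − ΣpΣq = 10560 − 10458 = 102
nΣp² − (Σp)² = 16430 − 15876 = 554; nΣq² − (Σq)² = 7105 − 6889 = 216
r = 102 / √(554 × 216) = 102 / 345.9248 ≈ 0.295

0.295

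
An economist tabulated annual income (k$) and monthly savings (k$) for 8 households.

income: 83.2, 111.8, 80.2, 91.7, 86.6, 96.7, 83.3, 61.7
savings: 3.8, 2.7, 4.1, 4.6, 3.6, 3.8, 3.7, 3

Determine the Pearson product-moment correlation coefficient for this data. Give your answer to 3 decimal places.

-0.083

n = 8, Σx = 695.2, Σy = 29.3, Σx² = 61858.64, Σy² = 109.79, Σxy = 2541.19
nΣxy − ΣxΣy = 20329.52 − 20369.36 = -39.84
nΣx² − (Σx)² = 494869.12 − 483303.04 = 11566.08; nΣy² − (Σy)² = 878.32 − 858.49 = 19.83
r = -39.84 / √(11566.08 × 19.83) = -39.84 / 478.9106 ≈ -0.083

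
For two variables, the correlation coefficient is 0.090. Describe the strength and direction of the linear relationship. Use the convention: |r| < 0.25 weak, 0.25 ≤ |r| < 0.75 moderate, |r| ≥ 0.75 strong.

r = 0.090 > 0 so the relationship is positive.
|r| = 0.090, which falls in the weak range.

weak positive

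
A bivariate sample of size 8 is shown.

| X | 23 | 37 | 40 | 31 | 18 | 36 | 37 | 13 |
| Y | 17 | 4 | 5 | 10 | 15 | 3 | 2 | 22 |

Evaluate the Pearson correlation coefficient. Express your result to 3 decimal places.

n = 8, ΣX = 235, ΣY = 78, ΣX² = 7617, ΣY² = 1152, ΣXY = 1787
nΣXY − ΣXΣY = 14296 − 18330 = -4034
nΣX² − (ΣX)² = 60936 − 55225 = 5711; nΣY² − (ΣY)² = 9216 − 6084 = 3132
r = -4034 / √(5711 × 3132) = -4034 / 4229.2850 ≈ -0.954

-0.954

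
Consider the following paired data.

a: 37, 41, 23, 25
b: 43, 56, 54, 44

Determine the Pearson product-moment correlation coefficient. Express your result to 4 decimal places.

0.1321

n = 4, Σa = 126, Σb = 197, Σa² = 4204, Σb² = 9837, Σab = 6229
nΣab − ΣaΣb = 24916 − 24822 = 94
nΣa² − (Σa)² = 16816 − 15876 = 940; nΣb² − (Σb)² = 39348 − 38809 = 539
r = 94 / √(940 × 539) = 94 / 711.8005 ≈ 0.1321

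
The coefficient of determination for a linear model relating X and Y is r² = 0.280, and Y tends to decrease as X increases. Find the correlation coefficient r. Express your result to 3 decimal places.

|r| = √0.280 = 0.529
The association is negative, so r = −0.529.

-0.529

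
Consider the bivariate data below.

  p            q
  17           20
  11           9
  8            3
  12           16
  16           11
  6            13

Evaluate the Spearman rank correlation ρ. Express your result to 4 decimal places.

0.5429

Rank p: 6, 3, 2, 4, 5, 1
Rank q: 6, 2, 1, 5, 3, 4
d = rank(p) − rank(q): 0, 1, 1, -1, 2, -3; Σd² = 16
ρ = 1 − 6Σd² / [n(n²−1)] = 1 − 6×16 / (6×35) = 1 − 96/210 ≈ 0.5429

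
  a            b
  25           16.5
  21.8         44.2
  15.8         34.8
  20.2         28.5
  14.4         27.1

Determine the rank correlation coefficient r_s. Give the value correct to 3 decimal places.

Rank a: 5, 4, 2, 3, 1
Rank b: 1, 5, 4, 3, 2
d = rank(a) − rank(b): 4, -1, -2, 0, -1; Σd² = 22
ρ = 1 − 6Σd² / [n(n²−1)] = 1 − 6×22 / (5×24) = 1 − 132/120 ≈ -0.100

-0.100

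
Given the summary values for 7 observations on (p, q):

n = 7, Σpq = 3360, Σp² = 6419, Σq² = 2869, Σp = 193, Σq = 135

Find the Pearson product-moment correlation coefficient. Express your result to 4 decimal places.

r = (nΣpq − ΣpΣq) / √[(nΣp² − (Σp)²)(nΣq² − (Σq)²)]
Numerator: 7×3360 − 193×135 = -2535
Denominator: √[(44933 − 37249)(20083 − 18225)] = √[7684 × 1858] = 3778.4748
r = -2535 / 3778.4748 ≈ -0.6709

-0.6709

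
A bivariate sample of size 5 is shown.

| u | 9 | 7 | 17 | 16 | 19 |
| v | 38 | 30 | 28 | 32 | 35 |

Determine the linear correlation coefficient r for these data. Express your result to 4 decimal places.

-0.1408

n = 5, Σu = 68, Σv = 163, Σu² = 1036, Σv² = 5377, Σuv = 2205
nΣuv − ΣuΣv = 11025 − 11084 = -59
nΣu² − (Σu)² = 5180 − 4624 = 556; nΣv² − (Σv)² = 26885 − 26569 = 316
r = -59 / √(556 × 316) = -59 / 419.1611 ≈ -0.1408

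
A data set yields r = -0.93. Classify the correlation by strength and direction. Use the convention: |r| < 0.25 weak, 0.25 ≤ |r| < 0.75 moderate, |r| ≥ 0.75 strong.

strong negative

r = -0.93 < 0 so the relationship is negative.
|r| = 0.93, which falls in the strong range.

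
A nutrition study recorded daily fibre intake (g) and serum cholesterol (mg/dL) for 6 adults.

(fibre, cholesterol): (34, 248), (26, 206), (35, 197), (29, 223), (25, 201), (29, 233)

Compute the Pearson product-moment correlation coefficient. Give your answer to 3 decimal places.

n = 6, Σx = 178, Σy = 1308, Σx² = 5364, Σy² = 287168, Σxy = 38932
nΣxy − ΣxΣy = 233592 − 232824 = 768
nΣx² − (Σx)² = 32184 − 31684 = 500; nΣy² − (Σy)² = 1723008 − 1710864 = 12144
r = 768 / √(500 × 12144) = 768 / 2464.1429 ≈ 0.312

0.312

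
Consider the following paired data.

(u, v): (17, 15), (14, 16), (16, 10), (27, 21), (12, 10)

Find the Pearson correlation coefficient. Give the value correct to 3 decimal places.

n = 5, Σu = 86, Σv = 72, Σu² = 1614, Σv² = 1122, Σuv = 1326
nΣuv − ΣuΣv = 6630 − 6192 = 438
nΣu² − (Σu)² = 8070 − 7396 = 674; nΣv² − (Σv)² = 5610 − 5184 = 426
r = 438 / √(674 × 426) = 438 / 535.8395 ≈ 0.817

0.817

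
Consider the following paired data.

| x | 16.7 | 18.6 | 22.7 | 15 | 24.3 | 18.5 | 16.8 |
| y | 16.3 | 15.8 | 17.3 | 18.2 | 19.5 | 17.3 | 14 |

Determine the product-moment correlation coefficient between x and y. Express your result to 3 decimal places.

0.505

n = 7, Σx = 132.6, Σy = 118.4, Σx² = 2580.12, Σy² = 2021.4, Σxy = 2260.9
nΣxy − ΣxΣy = 15826.3 − 15699.84 = 126.46
nΣx² − (Σx)² = 18060.84 − 17582.76 = 478.08; nΣy² − (Σy)² = 14149.8 − 14018.56 = 131.24
r = 126.46 / √(478.08 × 131.24) = 126.46 / 250.4860 ≈ 0.505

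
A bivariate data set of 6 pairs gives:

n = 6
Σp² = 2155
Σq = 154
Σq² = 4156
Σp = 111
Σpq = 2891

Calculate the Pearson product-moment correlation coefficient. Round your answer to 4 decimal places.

r = (nΣpq − ΣpΣq) / √[(nΣp² − (Σp)²)(nΣq² − (Σq)²)]
Numerator: 6×2891 − 111×154 = 252
Denominator: √[(12930 − 12321)(24936 − 23716)] = √[609 × 1220] = 861.9629
r = 252 / 861.9629 ≈ 0.2924

0.2924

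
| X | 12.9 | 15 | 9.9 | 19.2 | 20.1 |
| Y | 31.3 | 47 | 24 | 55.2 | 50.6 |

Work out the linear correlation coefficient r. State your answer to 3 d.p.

n = 5, ΣX = 77.1, ΣY = 208.1, ΣX² = 1262.07, ΣY² = 9372.09, ΣXY = 3423.27
nΣXY − ΣXΣY = 17116.35 − 16044.51 = 1071.84
nΣX² − (ΣX)² = 6310.35 − 5944.41 = 365.94; nΣY² − (ΣY)² = 46860.45 − 43305.61 = 3554.84
r = 1071.84 / √(365.94 × 3554.84) = 1071.84 / 1140.5517 ≈ 0.940

0.940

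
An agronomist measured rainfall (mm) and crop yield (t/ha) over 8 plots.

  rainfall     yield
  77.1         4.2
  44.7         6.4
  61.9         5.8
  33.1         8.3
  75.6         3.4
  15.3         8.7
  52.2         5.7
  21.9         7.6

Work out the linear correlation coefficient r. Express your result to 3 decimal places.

-0.953

n = 8, Σx = 381.8, Σy = 50.1, Σx² = 22023.62, Σy² = 338.63, Σxy = 2097.78
nΣxy − ΣxΣy = 16782.24 − 19128.18 = -2345.94
nΣx² − (Σx)² = 176188.96 − 145771.24 = 30417.72; nΣy² − (Σy)² = 2709.04 − 2510.01 = 199.03
r = -2345.94 / √(30417.72 × 199.03) = -2345.94 / 2460.4956 ≈ -0.953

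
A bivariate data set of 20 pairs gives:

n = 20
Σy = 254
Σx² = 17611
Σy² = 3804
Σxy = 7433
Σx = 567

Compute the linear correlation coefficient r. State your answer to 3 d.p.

r = (nΣxy − ΣxΣy) / √[(nΣx² − (Σx)²)(nΣy² − (Σy)²)]
Numerator: 20×7433 − 567×254 = 4642
Denominator: √[(352220 − 321489)(76080 − 64516)] = √[30731 × 11564] = 18851.3470
r = 4642 / 18851.3470 ≈ 0.246

0.246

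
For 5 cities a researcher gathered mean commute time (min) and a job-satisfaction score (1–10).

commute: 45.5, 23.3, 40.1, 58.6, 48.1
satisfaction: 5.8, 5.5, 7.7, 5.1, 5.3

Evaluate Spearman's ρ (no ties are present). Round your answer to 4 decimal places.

-0.7000

Rank commute: 3, 1, 2, 5, 4
Rank satisfaction: 4, 3, 5, 1, 2
d = rank(commute) − rank(satisfaction): -1, -2, -3, 4, 2; Σd² = 34
ρ = 1 − 6Σd² / [n(n²−1)] = 1 − 6×34 / (5×24) = 1 − 204/120 ≈ -0.7000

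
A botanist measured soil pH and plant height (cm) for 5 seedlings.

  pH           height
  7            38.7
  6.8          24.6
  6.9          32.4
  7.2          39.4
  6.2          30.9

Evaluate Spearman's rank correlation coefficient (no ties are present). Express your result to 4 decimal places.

0.9000

Rank pH: 4, 2, 3, 5, 1
Rank height: 4, 1, 3, 5, 2
d = rank(pH) − rank(height): 0, 1, 0, 0, -1; Σd² = 2
ρ = 1 − 6Σd² / [n(n²−1)] = 1 − 6×2 / (5×24) = 1 − 12/120 ≈ 0.9000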